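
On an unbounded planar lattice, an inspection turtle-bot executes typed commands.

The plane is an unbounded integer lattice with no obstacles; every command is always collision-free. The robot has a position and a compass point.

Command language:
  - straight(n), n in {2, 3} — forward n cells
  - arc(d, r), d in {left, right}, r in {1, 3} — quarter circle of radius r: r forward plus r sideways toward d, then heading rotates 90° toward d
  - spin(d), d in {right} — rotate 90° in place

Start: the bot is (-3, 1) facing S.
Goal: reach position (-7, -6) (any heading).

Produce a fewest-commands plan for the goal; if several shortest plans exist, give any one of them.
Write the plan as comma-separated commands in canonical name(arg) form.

initial: (-3, 1) facing S
t=1 arc(right, 1) ⇒ (-4, 0) facing W
t=2 arc(left, 3) ⇒ (-7, -3) facing S
t=3 straight(3) ⇒ (-7, -6) facing S
nothing shorter than 3 reaches the goal.

arc(right, 1), arc(left, 3), straight(3)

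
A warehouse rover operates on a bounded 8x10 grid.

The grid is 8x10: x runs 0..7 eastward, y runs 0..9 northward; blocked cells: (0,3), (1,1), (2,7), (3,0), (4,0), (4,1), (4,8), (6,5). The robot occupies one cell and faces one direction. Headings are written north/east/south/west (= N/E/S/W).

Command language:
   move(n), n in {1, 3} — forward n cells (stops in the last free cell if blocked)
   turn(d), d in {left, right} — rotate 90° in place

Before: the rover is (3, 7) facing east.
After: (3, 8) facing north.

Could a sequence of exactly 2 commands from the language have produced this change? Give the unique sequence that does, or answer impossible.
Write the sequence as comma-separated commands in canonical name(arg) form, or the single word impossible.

turn(left), move(1)

key: running move(1) before turn(left) would end elsewhere — order is forced
from: (3, 7) facing east
step 1 (turn(left)): (3, 7) facing north
step 2 (move(1)): (3, 8) facing north
no rival 2-sequence matches.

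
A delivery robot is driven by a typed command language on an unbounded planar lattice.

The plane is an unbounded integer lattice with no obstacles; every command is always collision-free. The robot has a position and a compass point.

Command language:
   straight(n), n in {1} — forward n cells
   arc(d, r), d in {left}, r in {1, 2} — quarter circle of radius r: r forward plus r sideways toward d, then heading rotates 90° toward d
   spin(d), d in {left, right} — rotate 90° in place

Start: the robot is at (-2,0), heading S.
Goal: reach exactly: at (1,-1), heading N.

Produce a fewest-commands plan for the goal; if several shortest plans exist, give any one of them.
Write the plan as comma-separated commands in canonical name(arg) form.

arc(left, 2), arc(left, 1)

from: at (-2,0), heading S
step 1 (arc(left, 2)): at (0,-2), heading E
step 2 (arc(left, 1)): at (1,-1), heading N
no 1-step plan works, so 2 is optimal.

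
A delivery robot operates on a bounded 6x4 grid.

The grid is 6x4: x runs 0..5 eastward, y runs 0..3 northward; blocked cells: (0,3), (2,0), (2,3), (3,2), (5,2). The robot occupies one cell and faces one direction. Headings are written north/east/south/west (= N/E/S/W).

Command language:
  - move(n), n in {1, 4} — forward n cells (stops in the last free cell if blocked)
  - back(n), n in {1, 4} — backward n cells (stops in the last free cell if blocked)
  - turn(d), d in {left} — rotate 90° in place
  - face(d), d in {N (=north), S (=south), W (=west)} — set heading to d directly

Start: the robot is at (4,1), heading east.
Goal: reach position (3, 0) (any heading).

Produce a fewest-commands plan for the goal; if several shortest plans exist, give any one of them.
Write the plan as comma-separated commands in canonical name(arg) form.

back(1), face(N), back(1)

initial: at (4,1), heading east
t=1 back(1) ⇒ at (3,1), heading east
t=2 face(N) ⇒ at (3,1), heading north
t=3 back(1) ⇒ at (3,0), heading north
minimal: 3 command(s), checked below 3.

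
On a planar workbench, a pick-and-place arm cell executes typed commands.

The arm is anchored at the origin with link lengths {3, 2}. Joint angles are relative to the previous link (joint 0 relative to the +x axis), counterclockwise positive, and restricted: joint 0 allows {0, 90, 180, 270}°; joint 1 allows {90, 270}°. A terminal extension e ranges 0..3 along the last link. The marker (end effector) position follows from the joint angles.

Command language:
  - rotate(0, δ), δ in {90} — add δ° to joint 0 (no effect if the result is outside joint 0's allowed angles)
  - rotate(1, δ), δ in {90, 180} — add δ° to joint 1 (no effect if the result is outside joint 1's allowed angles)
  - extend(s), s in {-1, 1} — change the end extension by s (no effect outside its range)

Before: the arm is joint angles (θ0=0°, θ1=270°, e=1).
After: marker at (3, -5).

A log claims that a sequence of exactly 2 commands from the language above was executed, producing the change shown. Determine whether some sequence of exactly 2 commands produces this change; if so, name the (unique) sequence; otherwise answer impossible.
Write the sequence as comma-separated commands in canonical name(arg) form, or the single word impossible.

extend(1), extend(1)

begin: joint angles (θ0=0°, θ1=270°, e=1)
t=1 extend(1) ⇒ joint angles (θ0=0°, θ1=270°, e=2)
t=2 extend(1) ⇒ joint angles (θ0=0°, θ1=270°, e=3)
no other 2-command option fits: unique.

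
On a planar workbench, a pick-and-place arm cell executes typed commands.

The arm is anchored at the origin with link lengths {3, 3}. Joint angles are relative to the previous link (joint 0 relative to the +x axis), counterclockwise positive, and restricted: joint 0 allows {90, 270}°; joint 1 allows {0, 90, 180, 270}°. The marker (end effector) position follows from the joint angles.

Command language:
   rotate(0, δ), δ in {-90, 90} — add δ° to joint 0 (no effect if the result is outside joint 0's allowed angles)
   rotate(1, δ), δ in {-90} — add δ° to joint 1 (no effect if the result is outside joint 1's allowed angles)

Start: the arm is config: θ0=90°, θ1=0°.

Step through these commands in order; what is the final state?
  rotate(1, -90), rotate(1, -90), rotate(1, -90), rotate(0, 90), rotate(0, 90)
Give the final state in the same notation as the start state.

start: config: θ0=90°, θ1=0°
t=1 rotate(1, -90) ⇒ config: θ0=90°, θ1=270°
t=2 rotate(1, -90) ⇒ config: θ0=90°, θ1=180°
t=3 rotate(1, -90) ⇒ config: θ0=90°, θ1=90°
t=4 rotate(0, 90) ⇒ config: θ0=90°, θ1=90°
t=5 rotate(0, 90) ⇒ config: θ0=90°, θ1=90°

config: θ0=90°, θ1=90°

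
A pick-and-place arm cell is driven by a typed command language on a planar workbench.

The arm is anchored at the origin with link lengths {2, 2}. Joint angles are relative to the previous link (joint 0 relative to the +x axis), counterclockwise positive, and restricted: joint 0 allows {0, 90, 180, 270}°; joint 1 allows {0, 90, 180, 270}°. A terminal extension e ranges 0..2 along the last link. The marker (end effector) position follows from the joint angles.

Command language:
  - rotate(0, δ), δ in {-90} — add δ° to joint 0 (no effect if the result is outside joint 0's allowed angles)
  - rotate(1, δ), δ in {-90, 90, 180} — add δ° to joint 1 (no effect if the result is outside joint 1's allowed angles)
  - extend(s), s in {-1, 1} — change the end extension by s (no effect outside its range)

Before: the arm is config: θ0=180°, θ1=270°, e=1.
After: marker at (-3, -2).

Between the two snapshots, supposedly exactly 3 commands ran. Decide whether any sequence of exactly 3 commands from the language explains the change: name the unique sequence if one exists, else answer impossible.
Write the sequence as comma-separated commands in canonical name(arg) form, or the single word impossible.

rotate(0, -90), rotate(0, -90), rotate(0, -90)

from: config: θ0=180°, θ1=270°, e=1
1. rotate(0, -90) → config: θ0=90°, θ1=270°, e=1
2. rotate(0, -90) → config: θ0=0°, θ1=270°, e=1
3. rotate(0, -90) → config: θ0=270°, θ1=270°, e=1
uniquely the one of 216 3-step routes that fits.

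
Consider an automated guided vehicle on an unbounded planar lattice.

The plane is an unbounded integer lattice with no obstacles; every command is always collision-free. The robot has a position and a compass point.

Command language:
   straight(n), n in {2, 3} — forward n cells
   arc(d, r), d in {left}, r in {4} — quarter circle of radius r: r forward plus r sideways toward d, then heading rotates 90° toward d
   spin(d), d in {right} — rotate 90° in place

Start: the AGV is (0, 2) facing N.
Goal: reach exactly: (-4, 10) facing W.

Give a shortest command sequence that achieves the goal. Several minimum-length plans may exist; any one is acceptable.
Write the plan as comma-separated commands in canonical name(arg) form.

t0: (0, 2) facing N
step 1 (straight(2)): (0, 4) facing N
step 2 (straight(2)): (0, 6) facing N
step 3 (arc(left, 4)): (-4, 10) facing W
minimal: 3 command(s), checked below 3.

straight(2), straight(2), arc(left, 4)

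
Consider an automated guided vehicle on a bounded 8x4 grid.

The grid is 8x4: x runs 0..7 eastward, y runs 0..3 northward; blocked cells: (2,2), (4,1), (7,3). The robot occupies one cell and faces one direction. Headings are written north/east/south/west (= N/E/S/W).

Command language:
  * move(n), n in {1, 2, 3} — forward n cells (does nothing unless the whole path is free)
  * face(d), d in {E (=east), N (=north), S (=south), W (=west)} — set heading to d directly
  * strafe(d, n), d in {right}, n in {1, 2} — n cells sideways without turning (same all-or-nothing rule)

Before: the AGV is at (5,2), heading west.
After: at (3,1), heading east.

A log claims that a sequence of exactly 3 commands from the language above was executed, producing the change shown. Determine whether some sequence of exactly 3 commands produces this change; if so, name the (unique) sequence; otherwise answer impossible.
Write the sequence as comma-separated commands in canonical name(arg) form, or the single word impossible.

move(2), face(E), strafe(right, 1)

key: order matters: swapping move(2) and strafe(right, 1) lands elsewhere
initial: at (5,2), heading west
1. move(2) → at (3,2), heading west
2. face(E) → at (3,2), heading east
3. strafe(right, 1) → at (3,1), heading east
uniquely the one of 729 3-step routes that fits.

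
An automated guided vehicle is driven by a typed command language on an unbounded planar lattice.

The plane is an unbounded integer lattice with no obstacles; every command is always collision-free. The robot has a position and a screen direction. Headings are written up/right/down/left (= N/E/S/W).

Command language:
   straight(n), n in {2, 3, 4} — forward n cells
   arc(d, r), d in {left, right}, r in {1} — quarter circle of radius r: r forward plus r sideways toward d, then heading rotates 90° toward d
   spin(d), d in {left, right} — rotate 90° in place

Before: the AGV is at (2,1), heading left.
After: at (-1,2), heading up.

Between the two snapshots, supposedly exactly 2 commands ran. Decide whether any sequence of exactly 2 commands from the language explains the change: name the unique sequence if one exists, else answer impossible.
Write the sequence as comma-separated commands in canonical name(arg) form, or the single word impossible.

straight(2), arc(right, 1)

key: cell and facing (now N) both changed — the 2 commands mix motion and turning
start: at (2,1), heading left
t=1 straight(2) ⇒ at (0,1), heading left
t=2 arc(right, 1) ⇒ at (-1,2), heading up
uniquely the one of 49 2-step routes that fits.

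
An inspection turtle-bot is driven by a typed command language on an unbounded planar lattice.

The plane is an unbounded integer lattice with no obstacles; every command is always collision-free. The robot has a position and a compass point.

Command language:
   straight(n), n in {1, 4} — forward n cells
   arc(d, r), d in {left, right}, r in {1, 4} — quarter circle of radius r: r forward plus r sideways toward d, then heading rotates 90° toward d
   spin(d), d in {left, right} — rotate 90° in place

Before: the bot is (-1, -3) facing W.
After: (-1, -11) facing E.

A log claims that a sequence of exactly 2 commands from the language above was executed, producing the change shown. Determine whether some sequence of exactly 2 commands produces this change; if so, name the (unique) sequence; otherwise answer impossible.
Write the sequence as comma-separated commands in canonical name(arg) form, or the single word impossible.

key: cell and facing (now E) both changed — the 2 commands mix motion and turning
begin: (-1, -3) facing W
[1] after arc(left, 4): (-5, -7) facing S
[2] after arc(left, 4): (-1, -11) facing E
no rival 2-sequence matches.

arc(left, 4), arc(left, 4)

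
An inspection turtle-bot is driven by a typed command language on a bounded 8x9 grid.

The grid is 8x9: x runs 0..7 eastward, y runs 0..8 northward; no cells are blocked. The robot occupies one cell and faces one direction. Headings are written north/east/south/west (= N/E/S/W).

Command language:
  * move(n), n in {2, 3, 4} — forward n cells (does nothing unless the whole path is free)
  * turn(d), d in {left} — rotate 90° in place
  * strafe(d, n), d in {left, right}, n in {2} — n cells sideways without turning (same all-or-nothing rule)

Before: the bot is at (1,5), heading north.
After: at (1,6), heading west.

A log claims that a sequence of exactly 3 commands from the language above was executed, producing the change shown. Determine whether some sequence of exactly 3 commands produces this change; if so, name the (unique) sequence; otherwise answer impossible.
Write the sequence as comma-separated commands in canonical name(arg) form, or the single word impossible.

key: position moved to (1,6) AND the heading swung to W — translation plus rotation needed
t0: at (1,5), heading north
[1] after move(3): at (1,8), heading north
[2] after turn(left): at (1,8), heading west
[3] after strafe(left, 2): at (1,6), heading west
uniquely the one of 216 3-step routes that fits.

move(3), turn(left), strafe(left, 2)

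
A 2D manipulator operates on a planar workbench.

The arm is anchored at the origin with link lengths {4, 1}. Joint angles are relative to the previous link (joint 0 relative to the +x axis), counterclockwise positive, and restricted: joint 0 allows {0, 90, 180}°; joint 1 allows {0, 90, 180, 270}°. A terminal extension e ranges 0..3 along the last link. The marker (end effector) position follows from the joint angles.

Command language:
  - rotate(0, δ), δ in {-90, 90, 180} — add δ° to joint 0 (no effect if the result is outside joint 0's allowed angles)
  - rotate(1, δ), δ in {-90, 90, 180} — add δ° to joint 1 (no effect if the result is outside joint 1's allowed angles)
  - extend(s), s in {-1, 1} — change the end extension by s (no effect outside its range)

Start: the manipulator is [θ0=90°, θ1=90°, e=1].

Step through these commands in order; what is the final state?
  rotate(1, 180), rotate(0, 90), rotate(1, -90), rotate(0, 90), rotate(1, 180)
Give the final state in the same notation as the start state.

from: [θ0=90°, θ1=90°, e=1]
1. rotate(1, 180) → [θ0=90°, θ1=270°, e=1]
2. rotate(0, 90) → [θ0=180°, θ1=270°, e=1]
3. rotate(1, -90) → [θ0=180°, θ1=180°, e=1]
4. rotate(0, 90) → [θ0=180°, θ1=180°, e=1]
5. rotate(1, 180) → [θ0=180°, θ1=0°, e=1]

[θ0=180°, θ1=0°, e=1]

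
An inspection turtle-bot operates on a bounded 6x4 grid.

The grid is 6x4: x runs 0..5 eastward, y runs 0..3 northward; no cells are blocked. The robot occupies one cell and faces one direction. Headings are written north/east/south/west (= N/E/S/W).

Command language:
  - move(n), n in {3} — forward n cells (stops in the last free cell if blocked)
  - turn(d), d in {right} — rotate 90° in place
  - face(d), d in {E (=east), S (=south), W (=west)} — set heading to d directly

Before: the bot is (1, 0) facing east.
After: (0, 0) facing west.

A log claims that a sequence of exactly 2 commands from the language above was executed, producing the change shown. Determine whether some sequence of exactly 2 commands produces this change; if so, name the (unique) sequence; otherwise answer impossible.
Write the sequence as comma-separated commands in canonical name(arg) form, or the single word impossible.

key: order matters: swapping face(W) and move(3) lands elsewhere
start: (1, 0) facing east
[1] after face(W): (1, 0) facing west
[2] after move(3): (0, 0) facing west
uniquely the one of 25 2-step routes that fits.

face(W), move(3)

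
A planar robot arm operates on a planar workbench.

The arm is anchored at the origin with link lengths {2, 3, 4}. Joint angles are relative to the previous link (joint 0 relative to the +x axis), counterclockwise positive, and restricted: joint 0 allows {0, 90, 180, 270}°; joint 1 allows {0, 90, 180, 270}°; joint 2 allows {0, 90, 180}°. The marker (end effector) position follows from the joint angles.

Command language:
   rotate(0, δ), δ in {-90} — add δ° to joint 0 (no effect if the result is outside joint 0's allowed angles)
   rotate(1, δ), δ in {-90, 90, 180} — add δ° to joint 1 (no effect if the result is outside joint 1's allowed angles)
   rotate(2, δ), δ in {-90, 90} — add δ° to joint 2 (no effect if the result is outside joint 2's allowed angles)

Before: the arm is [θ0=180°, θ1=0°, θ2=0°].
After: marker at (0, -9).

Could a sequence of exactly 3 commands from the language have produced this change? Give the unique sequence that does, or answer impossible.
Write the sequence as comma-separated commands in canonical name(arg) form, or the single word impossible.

rotate(0, -90), rotate(0, -90), rotate(0, -90)

t0: [θ0=180°, θ1=0°, θ2=0°]
[1] after rotate(0, -90): [θ0=90°, θ1=0°, θ2=0°]
[2] after rotate(0, -90): [θ0=0°, θ1=0°, θ2=0°]
[3] after rotate(0, -90): [θ0=270°, θ1=0°, θ2=0°]
no other 3-command option fits: unique.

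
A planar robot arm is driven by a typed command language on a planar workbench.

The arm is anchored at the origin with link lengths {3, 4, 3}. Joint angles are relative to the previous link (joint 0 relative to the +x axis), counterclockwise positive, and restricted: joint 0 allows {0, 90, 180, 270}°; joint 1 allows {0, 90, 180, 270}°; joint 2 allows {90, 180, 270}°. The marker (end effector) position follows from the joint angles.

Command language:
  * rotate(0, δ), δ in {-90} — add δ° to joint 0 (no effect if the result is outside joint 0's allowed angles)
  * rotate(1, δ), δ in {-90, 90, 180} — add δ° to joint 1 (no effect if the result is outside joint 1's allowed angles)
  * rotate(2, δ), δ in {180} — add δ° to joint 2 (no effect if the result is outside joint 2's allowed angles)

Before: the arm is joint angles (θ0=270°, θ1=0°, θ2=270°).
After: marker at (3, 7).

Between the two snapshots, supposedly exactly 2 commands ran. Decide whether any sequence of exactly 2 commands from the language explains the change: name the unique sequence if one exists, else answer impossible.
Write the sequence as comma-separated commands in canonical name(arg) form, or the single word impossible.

rotate(0, -90), rotate(0, -90)

start: joint angles (θ0=270°, θ1=0°, θ2=270°)
t=1 rotate(0, -90) ⇒ joint angles (θ0=180°, θ1=0°, θ2=270°)
t=2 rotate(0, -90) ⇒ joint angles (θ0=90°, θ1=0°, θ2=270°)
no other 2-command option fits: unique.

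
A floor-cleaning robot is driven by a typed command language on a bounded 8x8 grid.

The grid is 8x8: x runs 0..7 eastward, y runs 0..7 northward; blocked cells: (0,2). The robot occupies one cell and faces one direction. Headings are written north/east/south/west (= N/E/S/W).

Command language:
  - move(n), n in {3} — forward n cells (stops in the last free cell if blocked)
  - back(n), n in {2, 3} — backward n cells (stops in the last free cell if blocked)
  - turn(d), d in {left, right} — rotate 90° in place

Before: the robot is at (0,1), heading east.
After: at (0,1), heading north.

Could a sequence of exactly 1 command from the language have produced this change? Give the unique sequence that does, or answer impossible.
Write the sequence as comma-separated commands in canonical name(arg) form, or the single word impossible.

key: parked at (0,1) the whole time — nothing moves the robot
t0: at (0,1), heading east
[1] after turn(left): at (0,1), heading north
no rival 1-sequence matches.

turn(left)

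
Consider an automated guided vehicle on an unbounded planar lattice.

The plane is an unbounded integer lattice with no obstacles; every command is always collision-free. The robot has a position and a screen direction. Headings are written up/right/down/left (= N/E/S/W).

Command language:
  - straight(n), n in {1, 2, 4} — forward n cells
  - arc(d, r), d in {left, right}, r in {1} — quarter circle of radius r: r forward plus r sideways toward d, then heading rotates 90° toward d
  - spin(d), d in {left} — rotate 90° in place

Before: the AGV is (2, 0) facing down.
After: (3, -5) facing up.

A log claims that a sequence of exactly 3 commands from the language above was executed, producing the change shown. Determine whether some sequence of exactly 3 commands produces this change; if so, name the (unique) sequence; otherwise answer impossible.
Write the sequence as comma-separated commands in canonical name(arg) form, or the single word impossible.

straight(4), arc(left, 1), spin(left)

key: position moved to (3,-5) AND the heading swung to N — translation plus rotation needed
from: (2, 0) facing down
1. straight(4) → (2, -4) facing down
2. arc(left, 1) → (3, -5) facing right
3. spin(left) → (3, -5) facing up
all 216 alternatives checked — unique.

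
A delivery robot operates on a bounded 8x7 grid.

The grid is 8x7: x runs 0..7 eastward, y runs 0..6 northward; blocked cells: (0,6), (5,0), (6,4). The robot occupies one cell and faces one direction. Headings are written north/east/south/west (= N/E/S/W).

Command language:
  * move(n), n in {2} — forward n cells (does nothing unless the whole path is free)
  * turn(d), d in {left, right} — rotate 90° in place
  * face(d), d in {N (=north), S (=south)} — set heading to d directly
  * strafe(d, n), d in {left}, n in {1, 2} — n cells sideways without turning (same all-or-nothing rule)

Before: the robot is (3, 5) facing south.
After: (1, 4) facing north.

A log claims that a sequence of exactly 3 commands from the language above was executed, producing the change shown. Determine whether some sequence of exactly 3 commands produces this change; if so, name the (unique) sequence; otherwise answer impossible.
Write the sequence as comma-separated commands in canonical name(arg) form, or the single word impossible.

impossible

all 343 sequences checked — none match.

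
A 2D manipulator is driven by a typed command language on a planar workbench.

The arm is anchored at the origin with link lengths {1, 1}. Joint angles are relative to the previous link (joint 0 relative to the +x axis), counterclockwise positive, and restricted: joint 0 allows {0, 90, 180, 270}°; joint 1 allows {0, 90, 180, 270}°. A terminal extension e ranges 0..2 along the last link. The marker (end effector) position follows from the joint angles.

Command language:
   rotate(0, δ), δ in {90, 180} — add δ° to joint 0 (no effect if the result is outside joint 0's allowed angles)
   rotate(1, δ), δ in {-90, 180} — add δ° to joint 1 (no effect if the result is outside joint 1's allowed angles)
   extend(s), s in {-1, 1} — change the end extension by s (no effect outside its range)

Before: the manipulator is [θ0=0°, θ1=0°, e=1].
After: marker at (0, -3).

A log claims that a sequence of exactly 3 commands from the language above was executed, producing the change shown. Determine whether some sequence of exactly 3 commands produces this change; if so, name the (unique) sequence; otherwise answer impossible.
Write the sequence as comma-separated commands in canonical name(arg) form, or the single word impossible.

rotate(0, 90), rotate(0, 90), rotate(0, 90)

from: [θ0=0°, θ1=0°, e=1]
1. rotate(0, 90) → [θ0=90°, θ1=0°, e=1]
2. rotate(0, 90) → [θ0=180°, θ1=0°, e=1]
3. rotate(0, 90) → [θ0=270°, θ1=0°, e=1]
uniquely the one of 216 3-step routes that fits.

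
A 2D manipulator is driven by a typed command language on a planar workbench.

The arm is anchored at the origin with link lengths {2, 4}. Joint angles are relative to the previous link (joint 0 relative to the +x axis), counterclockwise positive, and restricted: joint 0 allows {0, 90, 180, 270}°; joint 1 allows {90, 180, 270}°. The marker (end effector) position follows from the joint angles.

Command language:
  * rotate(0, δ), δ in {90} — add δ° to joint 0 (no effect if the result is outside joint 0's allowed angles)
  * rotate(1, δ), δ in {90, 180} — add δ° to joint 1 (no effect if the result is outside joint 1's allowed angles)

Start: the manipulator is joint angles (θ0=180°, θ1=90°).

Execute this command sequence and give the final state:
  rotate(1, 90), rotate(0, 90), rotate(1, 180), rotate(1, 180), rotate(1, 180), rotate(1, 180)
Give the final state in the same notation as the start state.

joint angles (θ0=270°, θ1=180°)

start: joint angles (θ0=180°, θ1=90°)
[1] after rotate(1, 90): joint angles (θ0=180°, θ1=180°)
[2] after rotate(0, 90): joint angles (θ0=270°, θ1=180°)
[3] after rotate(1, 180): joint angles (θ0=270°, θ1=180°)
[4] after rotate(1, 180): joint angles (θ0=270°, θ1=180°)
[5] after rotate(1, 180): joint angles (θ0=270°, θ1=180°)
[6] after rotate(1, 180): joint angles (θ0=270°, θ1=180°)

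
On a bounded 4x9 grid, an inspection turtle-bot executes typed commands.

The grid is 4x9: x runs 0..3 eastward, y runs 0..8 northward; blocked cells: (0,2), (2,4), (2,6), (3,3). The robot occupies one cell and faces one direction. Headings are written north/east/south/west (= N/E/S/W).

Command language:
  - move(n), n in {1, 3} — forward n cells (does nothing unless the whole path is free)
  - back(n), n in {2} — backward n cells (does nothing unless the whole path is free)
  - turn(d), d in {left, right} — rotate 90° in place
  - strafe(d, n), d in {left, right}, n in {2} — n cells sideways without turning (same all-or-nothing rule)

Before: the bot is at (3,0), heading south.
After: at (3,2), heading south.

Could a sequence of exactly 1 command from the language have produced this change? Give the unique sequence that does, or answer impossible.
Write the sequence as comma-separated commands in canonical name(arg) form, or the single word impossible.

key: still facing S — the one step turns nothing
begin: at (3,0), heading south
1. back(2) → at (3,2), heading south
no rival 1-sequence matches.

back(2)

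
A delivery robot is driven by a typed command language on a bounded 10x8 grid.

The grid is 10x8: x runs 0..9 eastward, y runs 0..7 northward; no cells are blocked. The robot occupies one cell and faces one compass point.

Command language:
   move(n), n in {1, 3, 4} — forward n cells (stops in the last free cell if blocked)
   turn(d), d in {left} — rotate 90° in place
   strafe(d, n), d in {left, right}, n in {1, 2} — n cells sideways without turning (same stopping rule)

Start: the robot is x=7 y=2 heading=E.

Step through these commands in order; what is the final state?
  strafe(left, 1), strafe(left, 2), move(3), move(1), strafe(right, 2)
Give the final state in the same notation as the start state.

initial: x=7 y=2 heading=E
step 1 (strafe(left, 1)): x=7 y=3 heading=E
step 2 (strafe(left, 2)): x=7 y=5 heading=E
step 3 (move(3)): x=9 y=5 heading=E
step 4 (move(1)): x=9 y=5 heading=E
step 5 (strafe(right, 2)): x=9 y=3 heading=E

x=9 y=3 heading=E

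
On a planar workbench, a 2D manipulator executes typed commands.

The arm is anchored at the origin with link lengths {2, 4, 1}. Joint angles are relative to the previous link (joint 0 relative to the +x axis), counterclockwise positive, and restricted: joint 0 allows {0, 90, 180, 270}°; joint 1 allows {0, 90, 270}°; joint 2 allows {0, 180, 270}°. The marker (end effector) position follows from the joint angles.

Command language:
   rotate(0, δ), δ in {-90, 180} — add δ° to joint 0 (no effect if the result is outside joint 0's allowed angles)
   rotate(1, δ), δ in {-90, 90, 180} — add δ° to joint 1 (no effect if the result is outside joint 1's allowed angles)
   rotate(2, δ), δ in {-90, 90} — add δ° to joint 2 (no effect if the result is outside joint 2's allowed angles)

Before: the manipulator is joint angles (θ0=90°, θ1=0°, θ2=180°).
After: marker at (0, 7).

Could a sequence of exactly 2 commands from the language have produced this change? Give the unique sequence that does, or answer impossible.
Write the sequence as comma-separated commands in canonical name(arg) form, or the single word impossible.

rotate(2, 90), rotate(2, 90)

initial: joint angles (θ0=90°, θ1=0°, θ2=180°)
1. rotate(2, 90) → joint angles (θ0=90°, θ1=0°, θ2=270°)
2. rotate(2, 90) → joint angles (θ0=90°, θ1=0°, θ2=0°)
all 49 alternatives checked — unique.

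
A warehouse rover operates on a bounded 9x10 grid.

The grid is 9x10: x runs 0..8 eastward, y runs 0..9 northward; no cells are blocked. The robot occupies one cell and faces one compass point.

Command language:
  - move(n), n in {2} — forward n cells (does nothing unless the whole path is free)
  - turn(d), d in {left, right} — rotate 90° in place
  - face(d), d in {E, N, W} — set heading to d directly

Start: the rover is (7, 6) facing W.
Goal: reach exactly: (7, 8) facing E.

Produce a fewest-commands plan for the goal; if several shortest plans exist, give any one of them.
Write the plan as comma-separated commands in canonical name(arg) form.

start: (7, 6) facing W
[1] after face(N): (7, 6) facing N
[2] after move(2): (7, 8) facing N
[3] after face(E): (7, 8) facing E
shorter routes all fall short; 3 is best.

face(N), move(2), face(E)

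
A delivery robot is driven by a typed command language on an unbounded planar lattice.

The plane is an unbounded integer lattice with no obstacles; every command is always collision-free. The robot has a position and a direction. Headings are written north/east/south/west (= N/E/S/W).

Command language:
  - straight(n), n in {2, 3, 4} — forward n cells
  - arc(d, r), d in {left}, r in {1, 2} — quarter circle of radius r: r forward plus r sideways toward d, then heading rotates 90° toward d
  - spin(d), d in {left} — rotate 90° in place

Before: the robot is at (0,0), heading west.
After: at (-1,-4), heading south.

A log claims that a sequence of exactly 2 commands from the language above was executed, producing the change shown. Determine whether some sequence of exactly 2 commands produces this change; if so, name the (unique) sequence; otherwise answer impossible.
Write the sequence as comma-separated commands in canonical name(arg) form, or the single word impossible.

arc(left, 1), straight(3)

key: running straight(3) before arc(left, 1) would end elsewhere — order is forced
initial: at (0,0), heading west
t=1 arc(left, 1) ⇒ at (-1,-1), heading south
t=2 straight(3) ⇒ at (-1,-4), heading south
no other 2-command option fits: unique.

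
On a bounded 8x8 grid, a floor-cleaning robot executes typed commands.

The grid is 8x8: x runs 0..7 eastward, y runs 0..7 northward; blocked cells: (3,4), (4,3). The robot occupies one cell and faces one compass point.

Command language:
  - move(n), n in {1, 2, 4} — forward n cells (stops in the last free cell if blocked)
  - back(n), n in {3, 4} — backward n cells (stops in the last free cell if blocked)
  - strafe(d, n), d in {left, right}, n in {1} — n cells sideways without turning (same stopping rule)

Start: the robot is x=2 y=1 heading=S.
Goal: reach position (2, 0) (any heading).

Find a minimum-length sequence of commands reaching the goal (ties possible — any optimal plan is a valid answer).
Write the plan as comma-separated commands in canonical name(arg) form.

move(4)

t0: x=2 y=1 heading=S
[1] after move(4): x=2 y=0 heading=S
minimal: 1 command(s), checked below 1.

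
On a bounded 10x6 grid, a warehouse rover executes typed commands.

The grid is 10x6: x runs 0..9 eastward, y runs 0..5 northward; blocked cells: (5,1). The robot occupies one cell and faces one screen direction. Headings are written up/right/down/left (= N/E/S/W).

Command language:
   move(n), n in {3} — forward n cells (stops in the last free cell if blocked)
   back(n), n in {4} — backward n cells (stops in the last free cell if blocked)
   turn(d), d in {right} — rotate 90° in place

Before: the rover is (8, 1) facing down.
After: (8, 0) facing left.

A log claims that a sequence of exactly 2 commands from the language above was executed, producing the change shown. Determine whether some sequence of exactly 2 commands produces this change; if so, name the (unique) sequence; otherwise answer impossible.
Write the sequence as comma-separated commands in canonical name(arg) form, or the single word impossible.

key: position moved to (8,0) AND the heading swung to W — translation plus rotation needed
t0: (8, 1) facing down
[1] after move(3): (8, 0) facing down
[2] after turn(right): (8, 0) facing left
uniquely the one of 9 2-step routes that fits.

move(3), turn(right)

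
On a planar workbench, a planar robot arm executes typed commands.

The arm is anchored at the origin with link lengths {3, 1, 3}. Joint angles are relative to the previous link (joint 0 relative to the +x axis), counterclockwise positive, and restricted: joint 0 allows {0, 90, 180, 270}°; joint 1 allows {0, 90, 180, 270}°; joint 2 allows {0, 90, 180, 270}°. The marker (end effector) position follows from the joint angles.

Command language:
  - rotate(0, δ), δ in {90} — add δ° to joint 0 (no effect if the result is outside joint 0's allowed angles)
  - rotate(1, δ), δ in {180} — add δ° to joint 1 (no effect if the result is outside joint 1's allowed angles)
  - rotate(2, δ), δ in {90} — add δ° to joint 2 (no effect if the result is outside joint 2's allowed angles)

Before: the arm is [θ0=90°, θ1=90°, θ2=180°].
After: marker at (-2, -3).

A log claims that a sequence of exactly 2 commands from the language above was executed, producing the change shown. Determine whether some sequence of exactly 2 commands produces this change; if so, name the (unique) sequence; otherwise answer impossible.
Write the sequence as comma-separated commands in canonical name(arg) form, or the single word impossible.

rotate(0, 90), rotate(0, 90)

initial: [θ0=90°, θ1=90°, θ2=180°]
t=1 rotate(0, 90) ⇒ [θ0=180°, θ1=90°, θ2=180°]
t=2 rotate(0, 90) ⇒ [θ0=270°, θ1=90°, θ2=180°]
all 9 alternatives checked — unique.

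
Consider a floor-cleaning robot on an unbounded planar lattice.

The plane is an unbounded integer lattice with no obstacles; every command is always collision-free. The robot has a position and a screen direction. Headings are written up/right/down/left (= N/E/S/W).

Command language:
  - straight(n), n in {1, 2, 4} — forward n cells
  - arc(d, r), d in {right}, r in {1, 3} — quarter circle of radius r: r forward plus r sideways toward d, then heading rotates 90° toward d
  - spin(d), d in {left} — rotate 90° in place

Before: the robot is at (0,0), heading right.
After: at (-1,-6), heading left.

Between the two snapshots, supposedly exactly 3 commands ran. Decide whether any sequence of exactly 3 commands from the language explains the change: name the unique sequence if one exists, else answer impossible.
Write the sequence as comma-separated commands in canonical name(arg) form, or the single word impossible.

arc(right, 3), arc(right, 3), straight(1)

key: cell and facing (now W) both changed — the 3 commands mix motion and turning
start: at (0,0), heading right
t=1 arc(right, 3) ⇒ at (3,-3), heading down
t=2 arc(right, 3) ⇒ at (0,-6), heading left
t=3 straight(1) ⇒ at (-1,-6), heading left
all 216 alternatives checked — unique.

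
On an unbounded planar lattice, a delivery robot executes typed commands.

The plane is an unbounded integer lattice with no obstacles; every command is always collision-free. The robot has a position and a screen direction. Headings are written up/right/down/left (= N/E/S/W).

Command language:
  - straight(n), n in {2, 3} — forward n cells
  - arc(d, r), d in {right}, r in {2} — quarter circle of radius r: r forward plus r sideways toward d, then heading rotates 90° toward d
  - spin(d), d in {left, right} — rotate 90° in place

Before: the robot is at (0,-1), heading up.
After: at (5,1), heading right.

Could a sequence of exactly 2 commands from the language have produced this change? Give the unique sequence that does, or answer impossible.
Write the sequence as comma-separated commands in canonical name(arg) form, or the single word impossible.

arc(right, 2), straight(3)

key: position moved to (5,1) AND the heading swung to E — translation plus rotation needed
from: at (0,-1), heading up
step 1 (arc(right, 2)): at (2,1), heading right
step 2 (straight(3)): at (5,1), heading right
no other 2-command option fits: unique.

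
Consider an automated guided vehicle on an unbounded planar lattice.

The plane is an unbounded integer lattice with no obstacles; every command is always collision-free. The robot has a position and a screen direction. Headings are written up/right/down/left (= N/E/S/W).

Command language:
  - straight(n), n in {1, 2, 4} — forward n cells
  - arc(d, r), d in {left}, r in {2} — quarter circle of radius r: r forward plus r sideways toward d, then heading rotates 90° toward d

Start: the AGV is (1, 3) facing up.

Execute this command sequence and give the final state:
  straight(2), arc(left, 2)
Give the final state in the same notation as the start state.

(-1, 7) facing left

initial: (1, 3) facing up
1. straight(2) → (1, 5) facing up
2. arc(left, 2) → (-1, 7) facing left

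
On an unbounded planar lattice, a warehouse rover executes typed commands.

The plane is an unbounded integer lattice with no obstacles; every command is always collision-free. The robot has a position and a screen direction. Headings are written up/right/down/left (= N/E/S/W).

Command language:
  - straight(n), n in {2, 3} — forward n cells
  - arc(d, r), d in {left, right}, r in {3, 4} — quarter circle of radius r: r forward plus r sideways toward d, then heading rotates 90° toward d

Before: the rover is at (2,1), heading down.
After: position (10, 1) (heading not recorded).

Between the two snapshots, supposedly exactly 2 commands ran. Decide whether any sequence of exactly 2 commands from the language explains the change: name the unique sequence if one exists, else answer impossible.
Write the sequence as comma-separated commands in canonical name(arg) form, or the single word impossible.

arc(left, 4), arc(left, 4)

from: at (2,1), heading down
1. arc(left, 4) → at (6,-3), heading right
2. arc(left, 4) → at (10,1), heading up
all 36 alternatives checked — unique.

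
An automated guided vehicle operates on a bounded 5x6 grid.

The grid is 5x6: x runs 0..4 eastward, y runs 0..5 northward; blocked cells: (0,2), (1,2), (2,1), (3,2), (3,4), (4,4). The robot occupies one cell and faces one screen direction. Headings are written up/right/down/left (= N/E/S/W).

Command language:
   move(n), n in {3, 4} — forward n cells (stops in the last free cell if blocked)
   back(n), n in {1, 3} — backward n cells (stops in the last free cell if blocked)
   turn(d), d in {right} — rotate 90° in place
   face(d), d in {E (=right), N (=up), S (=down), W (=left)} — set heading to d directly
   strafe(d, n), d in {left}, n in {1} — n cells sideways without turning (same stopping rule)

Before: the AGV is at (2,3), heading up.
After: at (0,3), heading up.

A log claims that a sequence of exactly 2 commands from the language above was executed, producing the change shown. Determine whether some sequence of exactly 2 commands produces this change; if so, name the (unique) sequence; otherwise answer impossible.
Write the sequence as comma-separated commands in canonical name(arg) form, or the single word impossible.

key: still facing N at the end — nothing in the sequence rotates
from: at (2,3), heading up
t=1 strafe(left, 1) ⇒ at (1,3), heading up
t=2 strafe(left, 1) ⇒ at (0,3), heading up
no other 2-command option fits: unique.

strafe(left, 1), strafe(left, 1)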